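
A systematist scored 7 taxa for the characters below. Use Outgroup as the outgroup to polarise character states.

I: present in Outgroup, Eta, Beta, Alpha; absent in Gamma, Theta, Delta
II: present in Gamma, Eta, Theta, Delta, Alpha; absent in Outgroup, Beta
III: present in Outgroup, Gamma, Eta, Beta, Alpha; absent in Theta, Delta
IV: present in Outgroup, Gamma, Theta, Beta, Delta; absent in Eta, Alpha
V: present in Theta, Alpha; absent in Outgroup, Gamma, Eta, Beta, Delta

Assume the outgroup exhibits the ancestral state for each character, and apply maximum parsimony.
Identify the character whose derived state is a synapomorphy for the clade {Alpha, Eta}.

Character polarity is set by the outgroup: the derived state is whichever differs from the outgroup's state, so for I, III, IV the derived state is 'absent', and for the remaining characters it is 'present'.
Only Delta, Gamma, and Theta show the derived state 'absent' for I, supporting them as a clade.
II: derived state 'present' in Alpha, Delta, Eta, Gamma, and Theta only — synapomorphy for {Alpha, Delta, Eta, Gamma, Theta}.
Only Delta and Theta show the derived state 'absent' for III, supporting them as a clade.
IV (derived state 'absent') is shared by Alpha and Eta — a synapomorphy uniting that clade.
V (state 'present') occurs in Alpha and Theta but conflicts with the nesting implied by the other characters — most parsimoniously interpreted as homoplasy.
Most parsimonious ingroup topology: (((Gamma,(Theta,Delta)),(Eta,Alpha)),Beta).
The clade {Alpha, Eta} is supported by IV: its derived state 'absent' occurs in exactly those taxa and in no other taxon (including the outgroup).

IV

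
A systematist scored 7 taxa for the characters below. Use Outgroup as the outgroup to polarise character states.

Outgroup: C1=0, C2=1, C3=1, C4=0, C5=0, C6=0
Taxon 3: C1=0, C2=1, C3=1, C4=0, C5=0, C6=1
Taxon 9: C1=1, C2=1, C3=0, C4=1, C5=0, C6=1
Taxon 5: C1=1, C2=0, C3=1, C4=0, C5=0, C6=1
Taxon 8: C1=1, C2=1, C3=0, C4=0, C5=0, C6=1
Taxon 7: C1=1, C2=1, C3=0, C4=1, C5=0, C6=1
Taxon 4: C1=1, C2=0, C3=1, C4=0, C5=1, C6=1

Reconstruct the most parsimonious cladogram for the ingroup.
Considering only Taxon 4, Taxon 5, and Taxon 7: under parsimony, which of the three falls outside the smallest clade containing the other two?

Character polarity is set by the outgroup: the derived state is whichever differs from the outgroup's state, so for C2, C3 the derived state is '0', and for the remaining characters it is '1'.
Only Taxon 4, Taxon 5, Taxon 7, Taxon 8, and Taxon 9 show the derived state '1' for C1, supporting them as a clade.
C2 (derived state '0') is shared by Taxon 4 and Taxon 5 — a synapomorphy uniting that clade.
Only Taxon 7, Taxon 8, and Taxon 9 show the derived state '0' for C3, supporting them as a clade.
C4 (derived state '1') is shared by Taxon 7 and Taxon 9 — a synapomorphy uniting that clade.
C5: derived state '1' in Taxon 4 only — an autapomorphy, so it tells us nothing about relationships among taxa.
All ingroup taxa share the derived state '1' for C6; it defines the ingroup but does not resolve relationships within it.
Most parsimonious ingroup topology: (Taxon 3,((Taxon 5,Taxon 4),((Taxon 7,Taxon 9),Taxon 8))).
Taxon 4 and Taxon 5 share a more recent common ancestor with each other than either does with Taxon 7, so Taxon 7 is the least closely related of the three.

Taxon 7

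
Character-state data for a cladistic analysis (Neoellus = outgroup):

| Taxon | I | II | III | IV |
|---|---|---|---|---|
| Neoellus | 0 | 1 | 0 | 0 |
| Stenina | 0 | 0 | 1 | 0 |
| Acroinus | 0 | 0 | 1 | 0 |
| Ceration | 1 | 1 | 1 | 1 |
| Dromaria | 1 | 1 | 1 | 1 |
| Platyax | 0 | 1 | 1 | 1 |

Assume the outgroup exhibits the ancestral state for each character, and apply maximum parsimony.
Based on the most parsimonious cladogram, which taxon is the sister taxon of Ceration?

Character polarity is set by the outgroup: the derived state is whichever differs from the outgroup's state, so for II the derived state is '0', and for the remaining characters it is '1'.
Only Ceration and Dromaria show the derived state '1' for I, supporting them as a clade.
II (derived state '0') is shared by Acroinus and Stenina — a synapomorphy uniting that clade.
III (derived state '1') is shared by all ingroup taxa — unites the whole ingroup.
IV: derived state '1' in Ceration, Dromaria, and Platyax only — synapomorphy for {Ceration, Dromaria, Platyax}.
Most parsimonious ingroup topology: ((Stenina,Acroinus),((Ceration,Dromaria),Platyax)).
Ceration and Dromaria form a cherry on this tree, so they are sister taxa.

Dromaria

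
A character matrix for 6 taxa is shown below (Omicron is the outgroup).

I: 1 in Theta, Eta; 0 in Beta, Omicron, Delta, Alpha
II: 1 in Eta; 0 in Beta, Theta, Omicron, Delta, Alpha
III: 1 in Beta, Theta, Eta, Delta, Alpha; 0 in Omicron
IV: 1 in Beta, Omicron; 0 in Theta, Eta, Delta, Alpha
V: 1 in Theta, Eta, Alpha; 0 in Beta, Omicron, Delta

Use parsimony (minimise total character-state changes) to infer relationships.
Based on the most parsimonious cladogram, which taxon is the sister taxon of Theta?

Eta

Character polarity is set by the outgroup: the derived state is whichever differs from the outgroup's state, so for IV the derived state is '0', and for the remaining characters it is '1'.
Only Eta and Theta show the derived state '1' for I, supporting them as a clade.
II (derived state '1') is unique to Eta (autapomorphy; uninformative for grouping).
III (derived state '1') is shared by all ingroup taxa — unites the whole ingroup.
IV (derived state '0') is shared by Alpha, Delta, Eta, and Theta — a synapomorphy uniting that clade.
V: derived state '1' in Alpha, Eta, and Theta only — synapomorphy for {Alpha, Eta, Theta}.
Most parsimonious ingroup topology: (((Alpha,(Theta,Eta)),Delta),Beta).
Theta and Eta form a cherry on this tree, so they are sister taxa.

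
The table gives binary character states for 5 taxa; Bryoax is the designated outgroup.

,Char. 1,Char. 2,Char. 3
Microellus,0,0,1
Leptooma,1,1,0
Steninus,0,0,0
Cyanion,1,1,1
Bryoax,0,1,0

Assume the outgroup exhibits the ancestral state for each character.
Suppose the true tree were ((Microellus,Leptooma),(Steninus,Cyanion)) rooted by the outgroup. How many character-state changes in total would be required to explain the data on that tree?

Map each character onto ((Microellus,Leptooma),(Steninus,Cyanion)) (rooted by Bryoax) and count the minimum state changes it requires (Fitch parsimony):
Char. 1: 2; Char. 2: 2; Char. 3: 2.
Total tree length = 6.

6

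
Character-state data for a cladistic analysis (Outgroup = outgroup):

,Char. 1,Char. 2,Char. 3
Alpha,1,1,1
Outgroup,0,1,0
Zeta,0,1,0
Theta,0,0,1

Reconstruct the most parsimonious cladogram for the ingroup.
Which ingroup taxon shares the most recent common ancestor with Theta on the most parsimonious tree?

Character polarity is set by the outgroup: the derived state is whichever differs from the outgroup's state, so for Char. 2 the derived state is '0', and for the remaining characters it is '1'.
Char. 1: derived state '1' in Alpha only — an autapomorphy, so it tells us nothing about relationships among taxa.
Char. 2 (derived state '0') is unique to Theta (autapomorphy; uninformative for grouping).
Char. 3 (derived state '1') is shared by Alpha and Theta — a synapomorphy uniting that clade.
Most parsimonious ingroup topology: (Zeta,(Alpha,Theta)).
Theta and Alpha form a cherry on this tree, so they are sister taxa.

Alpha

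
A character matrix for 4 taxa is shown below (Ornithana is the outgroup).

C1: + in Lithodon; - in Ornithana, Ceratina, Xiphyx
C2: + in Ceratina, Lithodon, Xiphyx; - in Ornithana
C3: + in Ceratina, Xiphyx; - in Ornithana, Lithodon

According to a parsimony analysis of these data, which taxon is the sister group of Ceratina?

The outgroup has state '-' for every character, so '+' is the derived state throughout.
C1 (derived state '+') is unique to Lithodon (autapomorphy; uninformative for grouping).
C2 (derived state '+') is shared by all ingroup taxa — unites the whole ingroup.
Only Ceratina and Xiphyx show the derived state '+' for C3, supporting them as a clade.
Most parsimonious ingroup topology: ((Ceratina,Xiphyx),Lithodon).
Ceratina and Xiphyx form a cherry on this tree, so they are sister taxa.

Xiphyx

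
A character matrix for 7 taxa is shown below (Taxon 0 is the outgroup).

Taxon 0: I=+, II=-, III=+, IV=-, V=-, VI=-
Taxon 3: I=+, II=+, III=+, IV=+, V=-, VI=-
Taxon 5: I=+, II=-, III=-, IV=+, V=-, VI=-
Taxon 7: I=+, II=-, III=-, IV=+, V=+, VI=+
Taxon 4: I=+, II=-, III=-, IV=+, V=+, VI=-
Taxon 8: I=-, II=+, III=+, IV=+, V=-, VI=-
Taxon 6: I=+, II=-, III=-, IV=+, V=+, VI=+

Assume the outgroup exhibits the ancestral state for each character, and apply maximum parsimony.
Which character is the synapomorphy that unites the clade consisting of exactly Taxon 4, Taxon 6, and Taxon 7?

Character polarity is set by the outgroup: the derived state is whichever differs from the outgroup's state, so for I, III the derived state is '-', and for the remaining characters it is '+'.
I (derived state '-') is unique to Taxon 8 (autapomorphy; uninformative for grouping).
II (derived state '+') is shared by Taxon 3 and Taxon 8 — a synapomorphy uniting that clade.
Only Taxon 4, Taxon 5, Taxon 6, and Taxon 7 show the derived state '-' for III, supporting them as a clade.
All ingroup taxa share the derived state '+' for IV; it defines the ingroup but does not resolve relationships within it.
V (derived state '+') is shared by Taxon 4, Taxon 6, and Taxon 7 — a synapomorphy uniting that clade.
Only Taxon 6 and Taxon 7 show the derived state '+' for VI, supporting them as a clade.
Most parsimonious ingroup topology: ((Taxon 3,Taxon 8),(Taxon 5,((Taxon 7,Taxon 6),Taxon 4))).
The clade {Taxon 4, Taxon 6, Taxon 7} is supported by V: its derived state '+' occurs in exactly those taxa and in no other taxon (including the outgroup).

V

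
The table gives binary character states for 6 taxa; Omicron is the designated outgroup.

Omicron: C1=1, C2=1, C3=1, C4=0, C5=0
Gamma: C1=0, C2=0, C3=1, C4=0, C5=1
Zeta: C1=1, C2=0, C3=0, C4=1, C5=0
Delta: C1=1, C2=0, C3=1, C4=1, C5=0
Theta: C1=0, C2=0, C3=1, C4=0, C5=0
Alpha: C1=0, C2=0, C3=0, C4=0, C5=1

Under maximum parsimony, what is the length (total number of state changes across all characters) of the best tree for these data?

6

Character polarity is set by the outgroup: the derived state is whichever differs from the outgroup's state, so for C1, C2, C3 the derived state is '0', and for the remaining characters it is '1'.
Only Alpha, Gamma, and Theta show the derived state '0' for C1, supporting them as a clade.
C2 (derived state '0') is shared by all ingroup taxa — unites the whole ingroup.
C3 (state '0') occurs in Alpha and Zeta but conflicts with the nesting implied by the other characters — most parsimoniously interpreted as homoplasy.
C4: derived state '1' in Delta and Zeta only — synapomorphy for {Delta, Zeta}.
C5: derived state '1' in Alpha and Gamma only — synapomorphy for {Alpha, Gamma}.
Most parsimonious ingroup topology: (((Gamma,Alpha),Theta),(Zeta,Delta)).
Changes per character on this tree: C1: 1; C2: 1; C3: 2; C4: 1; C5: 1.
Total = 6.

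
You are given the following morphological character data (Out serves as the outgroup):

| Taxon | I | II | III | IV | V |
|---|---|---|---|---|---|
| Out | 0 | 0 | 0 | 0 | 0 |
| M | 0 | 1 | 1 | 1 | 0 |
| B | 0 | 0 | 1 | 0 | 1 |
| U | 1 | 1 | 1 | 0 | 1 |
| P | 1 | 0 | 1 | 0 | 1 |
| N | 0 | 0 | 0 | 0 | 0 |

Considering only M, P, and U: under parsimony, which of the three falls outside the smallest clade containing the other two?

The outgroup has state '0' for every character, so '1' is the derived state throughout.
I: derived state '1' in P and U only — synapomorphy for {P, U}.
II groups M and U, which is incompatible with the clades supported by the remaining characters; treating it as convergent (homoplasy) costs fewer steps than any alternative tree.
III (derived state '1') is shared by B, M, P, and U — a synapomorphy uniting that clade.
IV: derived state '1' in M only — an autapomorphy, so it tells us nothing about relationships among taxa.
V (derived state '1') is shared by B, P, and U — a synapomorphy uniting that clade.
Most parsimonious ingroup topology: ((M,(B,(U,P))),N).
P and U share a more recent common ancestor with each other than either does with M, so M is the least closely related of the three.

M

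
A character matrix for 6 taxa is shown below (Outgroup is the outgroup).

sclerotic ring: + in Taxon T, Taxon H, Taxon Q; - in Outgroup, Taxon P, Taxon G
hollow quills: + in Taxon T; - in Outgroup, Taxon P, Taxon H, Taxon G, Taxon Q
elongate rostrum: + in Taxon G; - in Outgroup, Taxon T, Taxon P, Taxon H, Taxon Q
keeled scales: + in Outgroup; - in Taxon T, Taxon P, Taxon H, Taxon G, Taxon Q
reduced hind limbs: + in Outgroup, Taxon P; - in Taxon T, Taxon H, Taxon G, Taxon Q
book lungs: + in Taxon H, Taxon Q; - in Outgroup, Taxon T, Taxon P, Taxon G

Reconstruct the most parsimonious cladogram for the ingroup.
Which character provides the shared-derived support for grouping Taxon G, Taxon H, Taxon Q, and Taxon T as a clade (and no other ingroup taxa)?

reduced hind limbs

Character polarity is set by the outgroup: the derived state is whichever differs from the outgroup's state, so for keeled scales, reduced hind limbs the derived state is '-', and for the remaining characters it is '+'.
sclerotic ring: derived state '+' in Taxon H, Taxon Q, and Taxon T only — synapomorphy for {Taxon H, Taxon Q, Taxon T}.
hollow quills: derived state '+' in Taxon T only — an autapomorphy, so it tells us nothing about relationships among taxa.
elongate rostrum (derived state '+') is unique to Taxon G (autapomorphy; uninformative for grouping).
keeled scales (derived state '-') is shared by all ingroup taxa — unites the whole ingroup.
reduced hind limbs: derived state '-' in Taxon G, Taxon H, Taxon Q, and Taxon T only — synapomorphy for {Taxon G, Taxon H, Taxon Q, Taxon T}.
Only Taxon H and Taxon Q show the derived state '+' for book lungs, supporting them as a clade.
Most parsimonious ingroup topology: (((Taxon T,(Taxon H,Taxon Q)),Taxon G),Taxon P).
The clade {Taxon G, Taxon H, Taxon Q, Taxon T} is supported by reduced hind limbs: its derived state '-' occurs in exactly those taxa and in no other taxon (including the outgroup).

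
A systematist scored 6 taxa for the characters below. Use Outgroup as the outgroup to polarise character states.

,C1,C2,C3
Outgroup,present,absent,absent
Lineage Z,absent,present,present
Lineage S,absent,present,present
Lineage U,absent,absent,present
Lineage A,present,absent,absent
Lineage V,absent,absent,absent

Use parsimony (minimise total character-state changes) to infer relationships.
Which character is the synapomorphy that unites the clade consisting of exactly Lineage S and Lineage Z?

Character polarity is set by the outgroup: the derived state is whichever differs from the outgroup's state, so for C1 the derived state is 'absent', and for the remaining characters it is 'present'.
C1 (derived state 'absent') is shared by Lineage S, Lineage U, Lineage V, and Lineage Z — a synapomorphy uniting that clade.
C2: derived state 'present' in Lineage S and Lineage Z only — synapomorphy for {Lineage S, Lineage Z}.
Only Lineage S, Lineage U, and Lineage Z show the derived state 'present' for C3, supporting them as a clade.
Most parsimonious ingroup topology: ((((Lineage Z,Lineage S),Lineage U),Lineage V),Lineage A).
The clade {Lineage S, Lineage Z} is supported by C2: its derived state 'present' occurs in exactly those taxa and in no other taxon (including the outgroup).

C2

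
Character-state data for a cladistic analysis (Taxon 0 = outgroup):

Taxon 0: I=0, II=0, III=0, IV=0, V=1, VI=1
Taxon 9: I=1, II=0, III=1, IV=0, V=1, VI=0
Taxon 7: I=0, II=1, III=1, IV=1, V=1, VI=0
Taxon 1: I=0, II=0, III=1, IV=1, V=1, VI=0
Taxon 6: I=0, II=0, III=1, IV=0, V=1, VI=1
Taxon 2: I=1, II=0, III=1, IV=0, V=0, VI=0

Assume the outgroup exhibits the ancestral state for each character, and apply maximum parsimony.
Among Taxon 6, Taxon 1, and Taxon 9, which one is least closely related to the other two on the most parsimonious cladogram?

Character polarity is set by the outgroup: the derived state is whichever differs from the outgroup's state, so for V, VI the derived state is '0', and for the remaining characters it is '1'.
I (derived state '1') is shared by Taxon 2 and Taxon 9 — a synapomorphy uniting that clade.
II (derived state '1') is unique to Taxon 7 (autapomorphy; uninformative for grouping).
III (derived state '1') is shared by all ingroup taxa — unites the whole ingroup.
IV: derived state '1' in Taxon 1 and Taxon 7 only — synapomorphy for {Taxon 1, Taxon 7}.
V (derived state '0') is unique to Taxon 2 (autapomorphy; uninformative for grouping).
VI: derived state '0' in Taxon 1, Taxon 2, Taxon 7, and Taxon 9 only — synapomorphy for {Taxon 1, Taxon 2, Taxon 7, Taxon 9}.
Most parsimonious ingroup topology: (((Taxon 9,Taxon 2),(Taxon 7,Taxon 1)),Taxon 6).
Taxon 1 and Taxon 9 share a more recent common ancestor with each other than either does with Taxon 6, so Taxon 6 is the least closely related of the three.

Taxon 6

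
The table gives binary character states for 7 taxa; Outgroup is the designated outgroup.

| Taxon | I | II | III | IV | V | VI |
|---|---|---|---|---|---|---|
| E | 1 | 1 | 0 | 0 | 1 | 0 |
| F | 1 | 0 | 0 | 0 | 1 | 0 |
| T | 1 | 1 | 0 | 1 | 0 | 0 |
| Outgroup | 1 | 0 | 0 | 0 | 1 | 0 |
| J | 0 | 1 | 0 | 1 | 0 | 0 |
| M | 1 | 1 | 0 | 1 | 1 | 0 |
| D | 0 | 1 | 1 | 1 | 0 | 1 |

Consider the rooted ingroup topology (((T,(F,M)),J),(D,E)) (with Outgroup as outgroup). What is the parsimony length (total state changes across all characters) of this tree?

12

Map each character onto (((T,(F,M)),J),(D,E)) (rooted by Outgroup) and count the minimum state changes it requires (Fitch parsimony):
I: 2; II: 2; III: 1; IV: 3; V: 3; VI: 1.
Total tree length = 12.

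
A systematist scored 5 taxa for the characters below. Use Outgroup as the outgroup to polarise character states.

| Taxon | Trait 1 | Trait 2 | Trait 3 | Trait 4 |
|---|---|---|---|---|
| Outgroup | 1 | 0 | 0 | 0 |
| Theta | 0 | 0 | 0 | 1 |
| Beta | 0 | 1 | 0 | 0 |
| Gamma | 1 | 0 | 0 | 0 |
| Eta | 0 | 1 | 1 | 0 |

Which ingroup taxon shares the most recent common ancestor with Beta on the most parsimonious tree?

Character polarity is set by the outgroup: the derived state is whichever differs from the outgroup's state, so for Trait 1 the derived state is '0', and for the remaining characters it is '1'.
Trait 1 (derived state '0') is shared by Beta, Eta, and Theta — a synapomorphy uniting that clade.
Trait 2 (derived state '1') is shared by Beta and Eta — a synapomorphy uniting that clade.
Trait 3: derived state '1' in Eta only — an autapomorphy, so it tells us nothing about relationships among taxa.
Trait 4: derived state '1' in Theta only — an autapomorphy, so it tells us nothing about relationships among taxa.
Most parsimonious ingroup topology: ((Theta,(Beta,Eta)),Gamma).
Beta and Eta form a cherry on this tree, so they are sister taxa.

Eta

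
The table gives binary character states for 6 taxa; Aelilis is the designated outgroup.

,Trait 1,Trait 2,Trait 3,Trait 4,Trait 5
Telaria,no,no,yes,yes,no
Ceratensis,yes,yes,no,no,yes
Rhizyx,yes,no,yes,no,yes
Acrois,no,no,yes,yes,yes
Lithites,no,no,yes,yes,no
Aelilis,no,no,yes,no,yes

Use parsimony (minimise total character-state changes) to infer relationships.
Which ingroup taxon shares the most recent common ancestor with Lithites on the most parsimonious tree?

Telaria

Character polarity is set by the outgroup: the derived state is whichever differs from the outgroup's state, so for Trait 3, Trait 5 the derived state is 'no', and for the remaining characters it is 'yes'.
Only Ceratensis and Rhizyx show the derived state 'yes' for Trait 1, supporting them as a clade.
Trait 2 (derived state 'yes') is unique to Ceratensis (autapomorphy; uninformative for grouping).
Trait 3 (derived state 'no') is unique to Ceratensis (autapomorphy; uninformative for grouping).
Trait 4 (derived state 'yes') is shared by Acrois, Lithites, and Telaria — a synapomorphy uniting that clade.
Trait 5: derived state 'no' in Lithites and Telaria only — synapomorphy for {Lithites, Telaria}.
Most parsimonious ingroup topology: (((Telaria,Lithites),Acrois),(Rhizyx,Ceratensis)).
Lithites and Telaria form a cherry on this tree, so they are sister taxa.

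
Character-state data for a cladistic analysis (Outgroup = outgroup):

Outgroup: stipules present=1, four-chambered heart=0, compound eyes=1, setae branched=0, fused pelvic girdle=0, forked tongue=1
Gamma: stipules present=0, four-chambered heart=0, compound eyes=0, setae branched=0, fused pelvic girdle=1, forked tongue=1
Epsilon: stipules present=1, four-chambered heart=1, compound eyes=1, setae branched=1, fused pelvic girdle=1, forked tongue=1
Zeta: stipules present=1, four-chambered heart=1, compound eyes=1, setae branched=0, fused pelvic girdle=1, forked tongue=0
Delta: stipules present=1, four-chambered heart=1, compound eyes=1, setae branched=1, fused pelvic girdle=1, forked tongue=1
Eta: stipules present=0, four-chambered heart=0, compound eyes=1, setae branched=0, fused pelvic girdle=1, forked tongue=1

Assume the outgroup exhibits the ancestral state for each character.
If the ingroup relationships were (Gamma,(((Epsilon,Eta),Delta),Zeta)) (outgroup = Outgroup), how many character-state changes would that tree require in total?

Map each character onto (Gamma,(((Epsilon,Eta),Delta),Zeta)) (rooted by Outgroup) and count the minimum state changes it requires (Fitch parsimony):
stipules present: 2; four-chambered heart: 2; compound eyes: 1; setae branched: 2; fused pelvic girdle: 1; forked tongue: 1.
Total tree length = 9.

9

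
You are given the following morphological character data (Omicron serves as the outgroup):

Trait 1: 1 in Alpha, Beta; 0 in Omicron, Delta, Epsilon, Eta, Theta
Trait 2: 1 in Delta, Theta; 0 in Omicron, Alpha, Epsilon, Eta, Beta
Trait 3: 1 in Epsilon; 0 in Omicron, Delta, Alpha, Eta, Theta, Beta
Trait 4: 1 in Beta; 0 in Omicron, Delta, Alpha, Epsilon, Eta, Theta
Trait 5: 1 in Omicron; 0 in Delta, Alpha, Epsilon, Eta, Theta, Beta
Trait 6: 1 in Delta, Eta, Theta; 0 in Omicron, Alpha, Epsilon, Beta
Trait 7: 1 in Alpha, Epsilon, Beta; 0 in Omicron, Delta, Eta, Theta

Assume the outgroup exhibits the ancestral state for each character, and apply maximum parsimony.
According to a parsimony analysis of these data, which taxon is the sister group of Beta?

Character polarity is set by the outgroup: the derived state is whichever differs from the outgroup's state, so for Trait 5 the derived state is '0', and for the remaining characters it is '1'.
Trait 1: derived state '1' in Alpha and Beta only — synapomorphy for {Alpha, Beta}.
Only Delta and Theta show the derived state '1' for Trait 2, supporting them as a clade.
Trait 3 (derived state '1') is unique to Epsilon (autapomorphy; uninformative for grouping).
Trait 4: derived state '1' in Beta only — an autapomorphy, so it tells us nothing about relationships among taxa.
All ingroup taxa share the derived state '0' for Trait 5; it defines the ingroup but does not resolve relationships within it.
Only Delta, Eta, and Theta show the derived state '1' for Trait 6, supporting them as a clade.
Only Alpha, Beta, and Epsilon show the derived state '1' for Trait 7, supporting them as a clade.
Most parsimonious ingroup topology: (((Delta,Theta),Eta),((Alpha,Beta),Epsilon)).
Beta and Alpha form a cherry on this tree, so they are sister taxa.

Alpha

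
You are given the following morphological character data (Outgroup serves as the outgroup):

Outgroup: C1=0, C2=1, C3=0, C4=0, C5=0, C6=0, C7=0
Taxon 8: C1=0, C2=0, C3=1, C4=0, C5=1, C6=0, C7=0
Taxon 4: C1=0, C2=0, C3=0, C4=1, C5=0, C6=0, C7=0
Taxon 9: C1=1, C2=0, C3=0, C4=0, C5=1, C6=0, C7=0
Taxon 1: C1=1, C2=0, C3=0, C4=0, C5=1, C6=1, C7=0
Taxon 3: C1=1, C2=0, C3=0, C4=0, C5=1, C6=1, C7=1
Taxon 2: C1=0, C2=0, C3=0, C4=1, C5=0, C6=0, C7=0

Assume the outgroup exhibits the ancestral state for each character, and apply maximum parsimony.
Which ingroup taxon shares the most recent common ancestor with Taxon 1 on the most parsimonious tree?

Taxon 3

Character polarity is set by the outgroup: the derived state is whichever differs from the outgroup's state, so for C2 the derived state is '0', and for the remaining characters it is '1'.
C1 (derived state '1') is shared by Taxon 1, Taxon 3, and Taxon 9 — a synapomorphy uniting that clade.
C2 (derived state '0') is shared by all ingroup taxa — unites the whole ingroup.
C3 (derived state '1') is unique to Taxon 8 (autapomorphy; uninformative for grouping).
Only Taxon 2 and Taxon 4 show the derived state '1' for C4, supporting them as a clade.
C5 (derived state '1') is shared by Taxon 1, Taxon 3, Taxon 8, and Taxon 9 — a synapomorphy uniting that clade.
C6: derived state '1' in Taxon 1 and Taxon 3 only — synapomorphy for {Taxon 1, Taxon 3}.
C7 (derived state '1') is unique to Taxon 3 (autapomorphy; uninformative for grouping).
Most parsimonious ingroup topology: ((Taxon 8,(Taxon 9,(Taxon 1,Taxon 3))),(Taxon 4,Taxon 2)).
Taxon 1 and Taxon 3 form a cherry on this tree, so they are sister taxa.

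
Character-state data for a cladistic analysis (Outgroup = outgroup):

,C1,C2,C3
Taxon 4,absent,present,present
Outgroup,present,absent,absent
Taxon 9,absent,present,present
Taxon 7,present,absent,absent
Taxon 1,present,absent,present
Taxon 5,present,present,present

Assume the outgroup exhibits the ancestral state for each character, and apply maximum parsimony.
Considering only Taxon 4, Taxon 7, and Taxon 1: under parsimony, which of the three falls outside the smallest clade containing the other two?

Taxon 7

Character polarity is set by the outgroup: the derived state is whichever differs from the outgroup's state, so for C1 the derived state is 'absent', and for the remaining characters it is 'present'.
C1: derived state 'absent' in Taxon 4 and Taxon 9 only — synapomorphy for {Taxon 4, Taxon 9}.
Only Taxon 4, Taxon 5, and Taxon 9 show the derived state 'present' for C2, supporting them as a clade.
C3: derived state 'present' in Taxon 1, Taxon 4, Taxon 5, and Taxon 9 only — synapomorphy for {Taxon 1, Taxon 4, Taxon 5, Taxon 9}.
Most parsimonious ingroup topology: (((Taxon 5,(Taxon 4,Taxon 9)),Taxon 1),Taxon 7).
Taxon 4 and Taxon 1 share a more recent common ancestor with each other than either does with Taxon 7, so Taxon 7 is the least closely related of the three.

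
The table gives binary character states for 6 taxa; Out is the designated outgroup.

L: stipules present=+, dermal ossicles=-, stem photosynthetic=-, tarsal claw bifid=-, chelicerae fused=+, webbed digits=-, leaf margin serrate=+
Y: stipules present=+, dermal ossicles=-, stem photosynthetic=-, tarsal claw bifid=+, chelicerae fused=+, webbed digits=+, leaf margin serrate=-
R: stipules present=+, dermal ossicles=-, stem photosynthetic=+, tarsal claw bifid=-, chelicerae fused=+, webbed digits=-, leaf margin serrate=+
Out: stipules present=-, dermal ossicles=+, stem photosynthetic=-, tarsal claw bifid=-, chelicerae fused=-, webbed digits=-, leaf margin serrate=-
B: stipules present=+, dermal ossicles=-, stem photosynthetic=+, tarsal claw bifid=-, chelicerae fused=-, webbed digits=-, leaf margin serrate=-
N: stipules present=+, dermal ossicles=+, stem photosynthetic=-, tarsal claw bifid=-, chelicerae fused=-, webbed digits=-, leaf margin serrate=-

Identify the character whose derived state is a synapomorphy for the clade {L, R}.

Character polarity is set by the outgroup: the derived state is whichever differs from the outgroup's state, so for dermal ossicles the derived state is '-', and for the remaining characters it is '+'.
stipules present (derived state '+') is shared by all ingroup taxa — unites the whole ingroup.
Only B, L, R, and Y show the derived state '-' for dermal ossicles, supporting them as a clade.
stem photosynthetic (state '+') occurs in B and R but conflicts with the nesting implied by the other characters — most parsimoniously interpreted as homoplasy.
tarsal claw bifid: derived state '+' in Y only — an autapomorphy, so it tells us nothing about relationships among taxa.
chelicerae fused: derived state '+' in L, R, and Y only — synapomorphy for {L, R, Y}.
webbed digits: derived state '+' in Y only — an autapomorphy, so it tells us nothing about relationships among taxa.
Only L and R show the derived state '+' for leaf margin serrate, supporting them as a clade.
Most parsimonious ingroup topology: (N,((Y,(L,R)),B)).
The clade {L, R} is supported by leaf margin serrate: its derived state '+' occurs in exactly those taxa and in no other taxon (including the outgroup).

leaf margin serrate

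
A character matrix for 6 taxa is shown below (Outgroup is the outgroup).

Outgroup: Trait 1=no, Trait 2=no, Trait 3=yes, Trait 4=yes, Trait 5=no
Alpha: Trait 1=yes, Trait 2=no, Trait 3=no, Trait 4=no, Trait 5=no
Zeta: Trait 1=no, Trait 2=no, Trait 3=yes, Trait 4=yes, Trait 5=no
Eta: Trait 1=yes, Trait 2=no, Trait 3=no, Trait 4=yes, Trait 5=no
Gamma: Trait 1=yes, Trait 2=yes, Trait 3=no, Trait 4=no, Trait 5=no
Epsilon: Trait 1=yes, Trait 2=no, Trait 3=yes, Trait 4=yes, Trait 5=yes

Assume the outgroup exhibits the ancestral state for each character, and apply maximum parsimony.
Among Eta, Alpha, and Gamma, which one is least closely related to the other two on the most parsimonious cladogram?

Eta

Character polarity is set by the outgroup: the derived state is whichever differs from the outgroup's state, so for Trait 3, Trait 4 the derived state is 'no', and for the remaining characters it is 'yes'.
Trait 1 (derived state 'yes') is shared by Alpha, Epsilon, Eta, and Gamma — a synapomorphy uniting that clade.
Trait 2 (derived state 'yes') is unique to Gamma (autapomorphy; uninformative for grouping).
Only Alpha, Eta, and Gamma show the derived state 'no' for Trait 3, supporting them as a clade.
Trait 4 (derived state 'no') is shared by Alpha and Gamma — a synapomorphy uniting that clade.
Trait 5 (derived state 'yes') is unique to Epsilon (autapomorphy; uninformative for grouping).
Most parsimonious ingroup topology: (((Eta,(Alpha,Gamma)),Epsilon),Zeta).
Gamma and Alpha share a more recent common ancestor with each other than either does with Eta, so Eta is the least closely related of the three.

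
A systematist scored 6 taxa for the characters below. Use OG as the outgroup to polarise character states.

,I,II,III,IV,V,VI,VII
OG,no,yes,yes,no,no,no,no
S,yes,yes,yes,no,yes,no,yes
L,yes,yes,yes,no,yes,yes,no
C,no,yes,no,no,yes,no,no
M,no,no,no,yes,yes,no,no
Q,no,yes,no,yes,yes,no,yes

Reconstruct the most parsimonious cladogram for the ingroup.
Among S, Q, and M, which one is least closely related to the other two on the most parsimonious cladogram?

S

Character polarity is set by the outgroup: the derived state is whichever differs from the outgroup's state, so for II, III the derived state is 'no', and for the remaining characters it is 'yes'.
I (derived state 'yes') is shared by L and S — a synapomorphy uniting that clade.
II: derived state 'no' in M only — an autapomorphy, so it tells us nothing about relationships among taxa.
Only C, M, and Q show the derived state 'no' for III, supporting them as a clade.
IV (derived state 'yes') is shared by M and Q — a synapomorphy uniting that clade.
All ingroup taxa share the derived state 'yes' for V; it defines the ingroup but does not resolve relationships within it.
VI: derived state 'yes' in L only — an autapomorphy, so it tells us nothing about relationships among taxa.
VII groups Q and S, which is incompatible with the clades supported by the remaining characters; treating it as convergent (homoplasy) costs fewer steps than any alternative tree.
Most parsimonious ingroup topology: ((S,L),(C,(M,Q))).
M and Q share a more recent common ancestor with each other than either does with S, so S is the least closely related of the three.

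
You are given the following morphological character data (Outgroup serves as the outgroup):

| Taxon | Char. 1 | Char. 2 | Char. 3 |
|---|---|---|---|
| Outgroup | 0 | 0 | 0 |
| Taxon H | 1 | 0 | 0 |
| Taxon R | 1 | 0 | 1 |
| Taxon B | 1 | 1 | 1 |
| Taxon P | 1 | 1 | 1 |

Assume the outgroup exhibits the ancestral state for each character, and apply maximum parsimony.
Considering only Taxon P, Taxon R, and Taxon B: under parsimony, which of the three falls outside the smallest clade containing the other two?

The outgroup has state '0' for every character, so '1' is the derived state throughout.
All ingroup taxa share the derived state '1' for Char. 1; it defines the ingroup but does not resolve relationships within it.
Only Taxon B and Taxon P show the derived state '1' for Char. 2, supporting them as a clade.
Char. 3: derived state '1' in Taxon B, Taxon P, and Taxon R only — synapomorphy for {Taxon B, Taxon P, Taxon R}.
Most parsimonious ingroup topology: (Taxon H,(Taxon R,(Taxon B,Taxon P))).
Taxon P and Taxon B share a more recent common ancestor with each other than either does with Taxon R, so Taxon R is the least closely related of the three.

Taxon R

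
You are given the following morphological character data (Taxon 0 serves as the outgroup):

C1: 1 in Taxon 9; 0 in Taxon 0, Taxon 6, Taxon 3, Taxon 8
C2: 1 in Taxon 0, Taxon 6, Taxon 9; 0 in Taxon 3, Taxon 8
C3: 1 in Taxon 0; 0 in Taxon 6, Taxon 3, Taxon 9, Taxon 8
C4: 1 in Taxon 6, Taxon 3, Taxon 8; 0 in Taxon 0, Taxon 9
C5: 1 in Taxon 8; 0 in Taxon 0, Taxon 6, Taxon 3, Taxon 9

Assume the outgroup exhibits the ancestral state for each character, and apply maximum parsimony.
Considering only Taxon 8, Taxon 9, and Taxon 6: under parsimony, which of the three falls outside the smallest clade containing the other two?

Character polarity is set by the outgroup: the derived state is whichever differs from the outgroup's state, so for C2, C3 the derived state is '0', and for the remaining characters it is '1'.
C1: derived state '1' in Taxon 9 only — an autapomorphy, so it tells us nothing about relationships among taxa.
C2: derived state '0' in Taxon 3 and Taxon 8 only — synapomorphy for {Taxon 3, Taxon 8}.
All ingroup taxa share the derived state '0' for C3; it defines the ingroup but does not resolve relationships within it.
C4 (derived state '1') is shared by Taxon 3, Taxon 6, and Taxon 8 — a synapomorphy uniting that clade.
C5 (derived state '1') is unique to Taxon 8 (autapomorphy; uninformative for grouping).
Most parsimonious ingroup topology: ((Taxon 6,(Taxon 3,Taxon 8)),Taxon 9).
Taxon 6 and Taxon 8 share a more recent common ancestor with each other than either does with Taxon 9, so Taxon 9 is the least closely related of the three.

Taxon 9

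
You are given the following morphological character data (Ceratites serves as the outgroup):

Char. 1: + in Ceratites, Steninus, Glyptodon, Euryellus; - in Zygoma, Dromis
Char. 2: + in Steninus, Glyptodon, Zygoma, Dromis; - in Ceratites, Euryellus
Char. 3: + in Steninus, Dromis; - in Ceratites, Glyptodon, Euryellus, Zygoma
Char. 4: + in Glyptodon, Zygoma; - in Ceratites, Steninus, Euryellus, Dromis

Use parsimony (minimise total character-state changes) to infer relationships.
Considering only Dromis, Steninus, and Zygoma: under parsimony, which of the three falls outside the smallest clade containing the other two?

Character polarity is set by the outgroup: the derived state is whichever differs from the outgroup's state, so for Char. 1 the derived state is '-', and for the remaining characters it is '+'.
Char. 1 (state '-') occurs in Dromis and Zygoma but conflicts with the nesting implied by the other characters — most parsimoniously interpreted as homoplasy.
Char. 2 (derived state '+') is shared by Dromis, Glyptodon, Steninus, and Zygoma — a synapomorphy uniting that clade.
Char. 3: derived state '+' in Dromis and Steninus only — synapomorphy for {Dromis, Steninus}.
Char. 4 (derived state '+') is shared by Glyptodon and Zygoma — a synapomorphy uniting that clade.
Most parsimonious ingroup topology: (((Steninus,Dromis),(Glyptodon,Zygoma)),Euryellus).
Dromis and Steninus share a more recent common ancestor with each other than either does with Zygoma, so Zygoma is the least closely related of the three.

Zygoma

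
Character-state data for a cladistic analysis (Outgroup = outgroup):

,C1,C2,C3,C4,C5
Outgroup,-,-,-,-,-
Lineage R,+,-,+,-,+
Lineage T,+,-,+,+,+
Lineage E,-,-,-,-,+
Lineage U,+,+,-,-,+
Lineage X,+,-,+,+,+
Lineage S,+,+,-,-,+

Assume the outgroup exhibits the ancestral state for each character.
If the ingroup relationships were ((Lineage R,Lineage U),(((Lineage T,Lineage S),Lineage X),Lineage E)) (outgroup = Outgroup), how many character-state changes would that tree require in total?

10

Map each character onto ((Lineage R,Lineage U),(((Lineage T,Lineage S),Lineage X),Lineage E)) (rooted by Outgroup) and count the minimum state changes it requires (Fitch parsimony):
C1: 2; C2: 2; C3: 3; C4: 2; C5: 1.
Total tree length = 10.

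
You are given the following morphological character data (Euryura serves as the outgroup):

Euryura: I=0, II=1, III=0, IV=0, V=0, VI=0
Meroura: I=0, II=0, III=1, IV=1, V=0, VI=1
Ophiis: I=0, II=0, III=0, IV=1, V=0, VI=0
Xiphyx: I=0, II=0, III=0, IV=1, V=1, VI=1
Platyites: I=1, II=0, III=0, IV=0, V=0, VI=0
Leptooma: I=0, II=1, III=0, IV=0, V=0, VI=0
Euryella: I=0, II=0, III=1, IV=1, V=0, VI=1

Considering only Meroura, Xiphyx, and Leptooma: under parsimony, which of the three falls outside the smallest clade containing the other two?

Leptooma

Character polarity is set by the outgroup: the derived state is whichever differs from the outgroup's state, so for II the derived state is '0', and for the remaining characters it is '1'.
I (derived state '1') is unique to Platyites (autapomorphy; uninformative for grouping).
II (derived state '0') is shared by Euryella, Meroura, Ophiis, Platyites, and Xiphyx — a synapomorphy uniting that clade.
III (derived state '1') is shared by Euryella and Meroura — a synapomorphy uniting that clade.
IV (derived state '1') is shared by Euryella, Meroura, Ophiis, and Xiphyx — a synapomorphy uniting that clade.
V: derived state '1' in Xiphyx only — an autapomorphy, so it tells us nothing about relationships among taxa.
VI: derived state '1' in Euryella, Meroura, and Xiphyx only — synapomorphy for {Euryella, Meroura, Xiphyx}.
Most parsimonious ingroup topology: (((((Meroura,Euryella),Xiphyx),Ophiis),Platyites),Leptooma).
Xiphyx and Meroura share a more recent common ancestor with each other than either does with Leptooma, so Leptooma is the least closely related of the three.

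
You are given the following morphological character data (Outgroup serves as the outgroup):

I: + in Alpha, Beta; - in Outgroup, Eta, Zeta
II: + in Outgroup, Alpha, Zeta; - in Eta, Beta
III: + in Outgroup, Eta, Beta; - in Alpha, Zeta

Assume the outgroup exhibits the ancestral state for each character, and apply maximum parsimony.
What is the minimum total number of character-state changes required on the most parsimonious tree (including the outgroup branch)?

Character polarity is set by the outgroup: the derived state is whichever differs from the outgroup's state, so for II, III the derived state is '-', and for the remaining characters it is '+'.
I groups Alpha and Beta, which is incompatible with the clades supported by the remaining characters; treating it as convergent (homoplasy) costs fewer steps than any alternative tree.
Only Beta and Eta show the derived state '-' for II, supporting them as a clade.
III (derived state '-') is shared by Alpha and Zeta — a synapomorphy uniting that clade.
Most parsimonious ingroup topology: ((Alpha,Zeta),(Eta,Beta)).
Changes per character on this tree: I: 2; II: 1; III: 1.
Total = 4.

4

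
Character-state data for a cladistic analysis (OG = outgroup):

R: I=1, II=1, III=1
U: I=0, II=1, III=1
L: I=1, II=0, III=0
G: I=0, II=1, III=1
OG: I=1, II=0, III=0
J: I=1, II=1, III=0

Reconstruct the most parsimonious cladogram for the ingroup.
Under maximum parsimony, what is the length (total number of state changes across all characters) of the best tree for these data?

Character polarity is set by the outgroup: the derived state is whichever differs from the outgroup's state, so for I the derived state is '0', and for the remaining characters it is '1'.
Only G and U show the derived state '0' for I, supporting them as a clade.
Only G, J, R, and U show the derived state '1' for II, supporting them as a clade.
III (derived state '1') is shared by G, R, and U — a synapomorphy uniting that clade.
Most parsimonious ingroup topology: (L,(J,((G,U),R))).
Changes per character on this tree: I: 1; II: 1; III: 1.
Total = 3.

3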